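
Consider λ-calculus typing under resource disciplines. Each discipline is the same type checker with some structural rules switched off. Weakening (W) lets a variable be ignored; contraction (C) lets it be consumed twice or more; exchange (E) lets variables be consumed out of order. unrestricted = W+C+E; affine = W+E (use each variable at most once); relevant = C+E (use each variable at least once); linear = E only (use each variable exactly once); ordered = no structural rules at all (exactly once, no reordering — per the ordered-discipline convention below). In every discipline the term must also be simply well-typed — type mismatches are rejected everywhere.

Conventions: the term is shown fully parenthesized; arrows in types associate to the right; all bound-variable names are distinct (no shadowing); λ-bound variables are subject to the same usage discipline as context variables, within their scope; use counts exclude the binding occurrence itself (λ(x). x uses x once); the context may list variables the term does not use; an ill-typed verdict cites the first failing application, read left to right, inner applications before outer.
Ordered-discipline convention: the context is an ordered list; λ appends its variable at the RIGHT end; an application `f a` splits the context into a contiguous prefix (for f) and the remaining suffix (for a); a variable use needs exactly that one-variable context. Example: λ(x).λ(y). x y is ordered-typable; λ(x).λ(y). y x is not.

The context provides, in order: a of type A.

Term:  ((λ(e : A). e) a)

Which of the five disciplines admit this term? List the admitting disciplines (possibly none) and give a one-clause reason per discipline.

admitted in: ordered, linear, affine, relevant, unrestricted
use counts: a=1; e [bound]=1
use order (left to right): e, a
typing: well-typed at A
ordered: ✓, a, e: once each, no exchange needed
linear: ✓, exactly-once usage across a, e
affine: ✓, none of a, e used more than once
relevant: ✓, none of a, e goes unused
unrestricted: ✓, typability at A is all that's needed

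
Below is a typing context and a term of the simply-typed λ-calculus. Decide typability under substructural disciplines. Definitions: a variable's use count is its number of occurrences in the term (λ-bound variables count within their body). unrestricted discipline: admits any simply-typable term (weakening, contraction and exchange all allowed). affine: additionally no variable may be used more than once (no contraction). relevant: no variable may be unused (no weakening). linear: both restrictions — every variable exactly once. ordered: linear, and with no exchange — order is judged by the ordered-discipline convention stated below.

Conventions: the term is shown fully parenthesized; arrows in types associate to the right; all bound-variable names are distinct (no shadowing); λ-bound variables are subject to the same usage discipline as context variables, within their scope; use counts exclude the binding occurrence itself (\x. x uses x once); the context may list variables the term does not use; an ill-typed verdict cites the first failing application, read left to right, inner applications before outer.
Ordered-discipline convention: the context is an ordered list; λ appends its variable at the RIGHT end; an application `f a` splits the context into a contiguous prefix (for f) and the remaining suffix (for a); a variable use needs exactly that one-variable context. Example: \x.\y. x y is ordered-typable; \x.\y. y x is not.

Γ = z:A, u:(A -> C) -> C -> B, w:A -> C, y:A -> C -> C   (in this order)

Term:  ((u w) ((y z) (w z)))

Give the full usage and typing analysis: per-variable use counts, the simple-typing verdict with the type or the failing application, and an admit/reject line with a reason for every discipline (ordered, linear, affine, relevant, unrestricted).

counts: z=2, u=1, w=2, y=1
use order (left to right): u, w, y, z, w, z
typing: well-typed — term : B
ordered ✗ (z ×2, w ×2 used more than once (contraction))
linear ✗ (z ×2, w ×2 used more than once (contraction))
affine ✗ (z ×2, w ×2 used more than once (contraction))
relevant ✓ (at least one use each (z, u, w, y))
unrestricted ✓ (typability at B is all that's needed)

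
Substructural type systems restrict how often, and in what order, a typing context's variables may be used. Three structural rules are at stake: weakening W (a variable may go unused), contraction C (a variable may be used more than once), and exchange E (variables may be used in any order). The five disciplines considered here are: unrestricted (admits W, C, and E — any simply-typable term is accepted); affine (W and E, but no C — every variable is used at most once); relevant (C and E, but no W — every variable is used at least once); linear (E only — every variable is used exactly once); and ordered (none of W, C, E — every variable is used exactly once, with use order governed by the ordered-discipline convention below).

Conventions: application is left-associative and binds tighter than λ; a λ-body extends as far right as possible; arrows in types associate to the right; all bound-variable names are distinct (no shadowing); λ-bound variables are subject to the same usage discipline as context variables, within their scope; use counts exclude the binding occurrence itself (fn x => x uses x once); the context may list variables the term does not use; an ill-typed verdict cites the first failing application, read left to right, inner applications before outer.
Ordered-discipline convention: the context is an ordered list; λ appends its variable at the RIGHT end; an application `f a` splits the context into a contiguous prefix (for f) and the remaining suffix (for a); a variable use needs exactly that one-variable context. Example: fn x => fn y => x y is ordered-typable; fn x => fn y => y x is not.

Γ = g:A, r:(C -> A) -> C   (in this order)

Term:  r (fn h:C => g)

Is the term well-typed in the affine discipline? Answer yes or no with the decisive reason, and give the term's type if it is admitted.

yes — at most one use each (g, r, h); term : C
counts: g: 1; r: 1; h (bound): 0
order of uses: r, g
typing: the term checks, with type C
summary: ordered ✗ · linear ✗ · affine ✓ · relevant ✗ · unrestricted ✓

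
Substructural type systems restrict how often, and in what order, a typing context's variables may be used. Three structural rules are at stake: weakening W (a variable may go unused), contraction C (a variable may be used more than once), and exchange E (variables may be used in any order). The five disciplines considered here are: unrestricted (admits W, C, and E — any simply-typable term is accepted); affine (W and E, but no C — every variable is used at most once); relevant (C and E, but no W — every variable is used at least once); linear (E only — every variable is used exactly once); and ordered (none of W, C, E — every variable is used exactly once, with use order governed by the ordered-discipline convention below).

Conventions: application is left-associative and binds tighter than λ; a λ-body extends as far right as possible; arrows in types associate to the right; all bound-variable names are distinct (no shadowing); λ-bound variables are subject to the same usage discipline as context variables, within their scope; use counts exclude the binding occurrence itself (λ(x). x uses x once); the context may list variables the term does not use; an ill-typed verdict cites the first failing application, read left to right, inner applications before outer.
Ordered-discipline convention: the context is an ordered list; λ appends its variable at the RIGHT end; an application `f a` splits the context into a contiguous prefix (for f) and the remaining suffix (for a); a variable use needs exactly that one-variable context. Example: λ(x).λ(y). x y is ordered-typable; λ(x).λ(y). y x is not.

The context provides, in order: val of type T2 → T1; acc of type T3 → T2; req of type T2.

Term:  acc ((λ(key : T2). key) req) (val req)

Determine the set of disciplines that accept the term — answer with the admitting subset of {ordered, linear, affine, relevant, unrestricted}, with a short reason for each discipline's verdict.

admitted in: none
use counts: val=1, acc=1, req=2, key (bound)=1
order of uses: acc, key, req, val, req
typing: ill-typed: an argument T2 mismatches the expected T3
ordered ✗ (the type mismatch rejects it)
linear ✗ (not simply typable)
affine ✗ (fails simple typing)
relevant ✗ (a type mismatch blocks all five)
unrestricted ✗ (the type mismatch rejects it)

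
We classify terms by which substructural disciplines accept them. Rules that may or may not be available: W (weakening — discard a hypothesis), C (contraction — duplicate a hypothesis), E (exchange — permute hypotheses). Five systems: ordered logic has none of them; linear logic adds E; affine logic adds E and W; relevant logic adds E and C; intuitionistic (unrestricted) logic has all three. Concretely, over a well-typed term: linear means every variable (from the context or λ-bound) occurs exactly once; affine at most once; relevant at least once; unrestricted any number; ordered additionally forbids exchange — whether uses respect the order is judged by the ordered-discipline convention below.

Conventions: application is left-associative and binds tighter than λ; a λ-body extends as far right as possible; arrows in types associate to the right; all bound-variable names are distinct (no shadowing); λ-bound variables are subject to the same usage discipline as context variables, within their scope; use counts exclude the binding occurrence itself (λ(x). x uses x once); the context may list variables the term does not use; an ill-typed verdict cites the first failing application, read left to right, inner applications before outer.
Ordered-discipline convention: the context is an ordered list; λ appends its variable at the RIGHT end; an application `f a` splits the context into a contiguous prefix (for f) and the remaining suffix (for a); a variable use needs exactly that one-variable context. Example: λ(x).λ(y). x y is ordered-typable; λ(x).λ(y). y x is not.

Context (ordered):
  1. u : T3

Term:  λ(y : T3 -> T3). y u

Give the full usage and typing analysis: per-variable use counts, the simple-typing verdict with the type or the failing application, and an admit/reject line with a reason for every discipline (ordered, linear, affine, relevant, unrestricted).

counts: u=1, y [bound]=1
use order (left to right): y, u
typing: well-typed at (T3 -> T3) -> T3
ordered: ✗, no contiguous prefix/suffix split fits y, u
linear: ✓, u, y: one use apiece
affine: ✓, none of u, y used more than once
relevant: ✓, u, y: all used, weakening unneeded
unrestricted: ✓, simply typable at (T3 -> T3) -> T3; W, C, E all held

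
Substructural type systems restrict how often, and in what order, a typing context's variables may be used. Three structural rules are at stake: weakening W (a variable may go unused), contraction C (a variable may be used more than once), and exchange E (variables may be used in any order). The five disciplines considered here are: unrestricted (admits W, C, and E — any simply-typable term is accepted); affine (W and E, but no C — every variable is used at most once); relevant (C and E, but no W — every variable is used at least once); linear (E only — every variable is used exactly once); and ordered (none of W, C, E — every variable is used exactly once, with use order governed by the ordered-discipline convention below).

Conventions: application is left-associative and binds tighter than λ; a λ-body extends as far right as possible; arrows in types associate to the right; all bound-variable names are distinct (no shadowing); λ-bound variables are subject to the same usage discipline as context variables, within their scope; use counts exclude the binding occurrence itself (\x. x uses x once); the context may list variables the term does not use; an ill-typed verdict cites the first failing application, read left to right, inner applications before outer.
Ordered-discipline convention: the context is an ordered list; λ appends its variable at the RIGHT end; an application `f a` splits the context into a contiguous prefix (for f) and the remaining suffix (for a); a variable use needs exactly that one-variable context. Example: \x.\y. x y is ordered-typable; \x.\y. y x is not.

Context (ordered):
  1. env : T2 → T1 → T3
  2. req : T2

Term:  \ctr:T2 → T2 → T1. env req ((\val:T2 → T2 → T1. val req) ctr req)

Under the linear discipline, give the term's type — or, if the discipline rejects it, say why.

not well-typed under linear — req ×3 used more than once (contraction)
variable uses: env ×1, req ×3, ctr (bound) ×1, val (bound) ×1
left-to-right use order: env, req, val, req, ctr, req
typing: ✓ — (T2 → T2 → T1) → T3
summary: ordered ✗; linear ✗; affine ✗; relevant ✓; unrestricted ✓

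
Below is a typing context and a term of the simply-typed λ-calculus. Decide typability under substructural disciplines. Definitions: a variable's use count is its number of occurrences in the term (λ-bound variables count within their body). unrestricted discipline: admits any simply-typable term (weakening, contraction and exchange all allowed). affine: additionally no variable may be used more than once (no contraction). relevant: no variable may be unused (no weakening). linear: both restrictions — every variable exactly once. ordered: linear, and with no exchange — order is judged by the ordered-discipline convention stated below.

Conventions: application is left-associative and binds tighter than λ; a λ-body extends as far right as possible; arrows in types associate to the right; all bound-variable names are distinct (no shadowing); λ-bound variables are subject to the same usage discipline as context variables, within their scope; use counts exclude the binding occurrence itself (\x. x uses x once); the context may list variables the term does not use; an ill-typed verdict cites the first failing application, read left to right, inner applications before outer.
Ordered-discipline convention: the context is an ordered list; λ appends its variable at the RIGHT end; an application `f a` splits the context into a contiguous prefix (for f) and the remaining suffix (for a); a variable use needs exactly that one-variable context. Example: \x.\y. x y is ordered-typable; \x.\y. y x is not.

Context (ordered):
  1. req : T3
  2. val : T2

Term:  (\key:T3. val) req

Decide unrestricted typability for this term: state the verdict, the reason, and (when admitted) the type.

yes — simply typable at T2; W, C, E all held; term : T2
variable uses: req=1, val=1, key (bound)=0
order of uses: val, req
typing: well-typed — term : T2
summary: ordered ✗, linear ✗, affine ✓, relevant ✗, unrestricted ✓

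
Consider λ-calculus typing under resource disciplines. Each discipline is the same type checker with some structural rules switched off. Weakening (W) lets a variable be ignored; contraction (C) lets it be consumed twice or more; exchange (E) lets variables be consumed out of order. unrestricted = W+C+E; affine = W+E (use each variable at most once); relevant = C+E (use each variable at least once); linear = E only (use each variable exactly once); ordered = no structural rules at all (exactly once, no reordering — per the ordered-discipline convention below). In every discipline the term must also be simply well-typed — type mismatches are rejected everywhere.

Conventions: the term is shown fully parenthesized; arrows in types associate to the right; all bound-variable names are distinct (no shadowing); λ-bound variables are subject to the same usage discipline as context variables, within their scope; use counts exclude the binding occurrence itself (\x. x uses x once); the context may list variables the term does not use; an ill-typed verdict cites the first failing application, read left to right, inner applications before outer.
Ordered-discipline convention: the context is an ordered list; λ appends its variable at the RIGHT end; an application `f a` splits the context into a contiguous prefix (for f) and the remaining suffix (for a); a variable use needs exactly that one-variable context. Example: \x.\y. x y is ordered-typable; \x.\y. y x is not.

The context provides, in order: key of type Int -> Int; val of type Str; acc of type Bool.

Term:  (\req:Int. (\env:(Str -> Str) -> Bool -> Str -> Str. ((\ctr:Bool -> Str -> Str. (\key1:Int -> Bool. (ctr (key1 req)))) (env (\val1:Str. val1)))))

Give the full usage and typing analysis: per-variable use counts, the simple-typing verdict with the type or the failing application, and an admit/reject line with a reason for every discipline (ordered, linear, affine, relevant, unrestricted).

counts: key=0, val=0, acc=0, req (λ-bound)=1, env (λ-bound)=1, ctr (λ-bound)=1, key1 (λ-bound)=1, val1 (λ-bound)=1
order of uses: ctr, key1, req, env, val1
typing: well-typed at Int -> ((Str -> Str) -> Bool -> Str -> Str) -> (Int -> Bool) -> Str -> Str
ordered: ✗ — needs weakening: key, val, acc unused
linear: ✗ — needs weakening: key, val, acc unused
affine: ✓ — at most one use each (key, val, acc, req, env, ctr, key1, val1)
relevant: ✗ — needs weakening: key, val, acc unused
unrestricted: ✓ — typability at Int -> ((Str -> Str) -> Bool -> Str -> Str) -> (Int -> Bool) -> Str -> Str is all that's needed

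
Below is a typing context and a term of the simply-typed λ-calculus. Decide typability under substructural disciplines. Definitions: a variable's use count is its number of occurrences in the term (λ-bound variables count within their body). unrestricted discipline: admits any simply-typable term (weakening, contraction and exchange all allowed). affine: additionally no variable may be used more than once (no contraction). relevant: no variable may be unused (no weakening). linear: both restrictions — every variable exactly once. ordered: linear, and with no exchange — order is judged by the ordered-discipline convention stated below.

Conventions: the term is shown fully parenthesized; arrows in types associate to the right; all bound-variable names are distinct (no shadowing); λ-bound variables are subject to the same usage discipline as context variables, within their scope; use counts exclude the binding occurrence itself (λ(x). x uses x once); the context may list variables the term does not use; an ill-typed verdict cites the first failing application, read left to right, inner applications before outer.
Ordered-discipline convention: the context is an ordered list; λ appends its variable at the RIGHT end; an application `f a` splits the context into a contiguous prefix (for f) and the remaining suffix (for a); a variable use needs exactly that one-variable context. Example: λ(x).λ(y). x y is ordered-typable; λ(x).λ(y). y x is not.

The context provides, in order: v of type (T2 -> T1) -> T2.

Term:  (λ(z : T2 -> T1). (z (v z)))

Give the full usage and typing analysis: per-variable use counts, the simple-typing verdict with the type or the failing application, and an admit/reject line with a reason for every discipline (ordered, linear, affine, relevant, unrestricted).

counts: v ×1; z (λ-bound) ×2
use order (left to right): z, v, z
typing: the term checks, with type (T2 -> T1) -> T1
ordered: ✗, uses contraction: z ×2
linear: ✗, uses contraction: z ×2
affine: ✗, uses contraction: z ×2
relevant: ✓, v, z: all used, weakening unneeded
unrestricted: ✓, type-checks ((T2 -> T1) -> T1) and nothing is barred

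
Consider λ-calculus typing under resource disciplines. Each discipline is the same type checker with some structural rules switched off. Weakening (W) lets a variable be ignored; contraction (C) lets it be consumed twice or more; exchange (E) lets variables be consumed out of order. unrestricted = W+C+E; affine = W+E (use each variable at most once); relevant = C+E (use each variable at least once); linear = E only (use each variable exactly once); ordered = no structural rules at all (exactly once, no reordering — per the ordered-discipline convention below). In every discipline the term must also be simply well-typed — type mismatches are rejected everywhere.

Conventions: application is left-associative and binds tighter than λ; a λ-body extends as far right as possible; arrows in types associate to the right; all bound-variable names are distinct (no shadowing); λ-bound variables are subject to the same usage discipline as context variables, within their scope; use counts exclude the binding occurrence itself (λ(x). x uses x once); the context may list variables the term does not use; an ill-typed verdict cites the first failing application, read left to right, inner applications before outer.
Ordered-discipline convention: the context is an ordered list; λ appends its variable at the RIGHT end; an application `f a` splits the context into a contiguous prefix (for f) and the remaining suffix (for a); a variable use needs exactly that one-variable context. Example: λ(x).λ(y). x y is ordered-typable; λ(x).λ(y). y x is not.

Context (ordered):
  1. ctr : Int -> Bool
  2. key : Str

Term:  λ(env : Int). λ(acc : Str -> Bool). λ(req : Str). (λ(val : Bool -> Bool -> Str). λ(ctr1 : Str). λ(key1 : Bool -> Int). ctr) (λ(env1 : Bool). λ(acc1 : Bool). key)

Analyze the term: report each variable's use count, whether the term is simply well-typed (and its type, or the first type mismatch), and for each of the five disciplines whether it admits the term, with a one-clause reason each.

counts: ctr ×1; key ×1; env (bound) ×0; acc (bound) ×0; req (bound) ×0; val (bound) ×0; ctr1 (bound) ×0; key1 (bound) ×0; env1 (bound) ×0; acc1 (bound) ×0
order of uses: ctr, key
typing: ✓ — Int -> (Str -> Bool) -> Str -> Str -> (Bool -> Int) -> Int -> Bool
ordered ✗ (needs weakening: env, acc, req, val, ctr1, key1, env1, acc1 unused)
linear ✗ (needs weakening: env, acc, req, val, ctr1, key1, env1, acc1 unused)
affine ✓ (at most one use each (ctr, key, env, acc, req, val, ctr1, key1, env1, acc1))
relevant ✗ (needs weakening: env, acc, req, val, ctr1, key1, env1, acc1 unused)
unrestricted ✓ (typability at Int -> (Str -> Bool) -> Str -> Str -> (Bool -> Int) -> Int -> Bool is all that's needed)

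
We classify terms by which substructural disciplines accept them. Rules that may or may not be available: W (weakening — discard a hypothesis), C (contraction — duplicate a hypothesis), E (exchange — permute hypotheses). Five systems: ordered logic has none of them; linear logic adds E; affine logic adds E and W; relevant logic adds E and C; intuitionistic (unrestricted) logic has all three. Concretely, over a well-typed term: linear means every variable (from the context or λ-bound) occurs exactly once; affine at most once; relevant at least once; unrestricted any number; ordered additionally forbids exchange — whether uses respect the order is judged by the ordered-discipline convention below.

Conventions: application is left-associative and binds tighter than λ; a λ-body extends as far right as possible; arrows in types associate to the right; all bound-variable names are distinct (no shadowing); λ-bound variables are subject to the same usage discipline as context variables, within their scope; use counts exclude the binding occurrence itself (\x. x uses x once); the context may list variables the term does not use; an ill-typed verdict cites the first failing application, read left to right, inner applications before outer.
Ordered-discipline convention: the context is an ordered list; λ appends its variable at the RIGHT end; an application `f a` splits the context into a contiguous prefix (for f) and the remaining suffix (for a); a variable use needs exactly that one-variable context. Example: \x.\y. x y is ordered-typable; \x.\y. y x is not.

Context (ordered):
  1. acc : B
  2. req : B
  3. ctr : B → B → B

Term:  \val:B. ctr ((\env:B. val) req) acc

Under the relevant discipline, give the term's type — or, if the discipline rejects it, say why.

not well-typed under relevant — env left unused
counts: acc: 1; req: 1; ctr: 1; val (λ-bound): 1; env (λ-bound): 0
uses in reading order: ctr, val, req, acc
typing: the term checks, with type B → B
per-discipline verdicts: ordered ✗ | linear ✗ | affine ✓ | relevant ✗ | unrestricted ✓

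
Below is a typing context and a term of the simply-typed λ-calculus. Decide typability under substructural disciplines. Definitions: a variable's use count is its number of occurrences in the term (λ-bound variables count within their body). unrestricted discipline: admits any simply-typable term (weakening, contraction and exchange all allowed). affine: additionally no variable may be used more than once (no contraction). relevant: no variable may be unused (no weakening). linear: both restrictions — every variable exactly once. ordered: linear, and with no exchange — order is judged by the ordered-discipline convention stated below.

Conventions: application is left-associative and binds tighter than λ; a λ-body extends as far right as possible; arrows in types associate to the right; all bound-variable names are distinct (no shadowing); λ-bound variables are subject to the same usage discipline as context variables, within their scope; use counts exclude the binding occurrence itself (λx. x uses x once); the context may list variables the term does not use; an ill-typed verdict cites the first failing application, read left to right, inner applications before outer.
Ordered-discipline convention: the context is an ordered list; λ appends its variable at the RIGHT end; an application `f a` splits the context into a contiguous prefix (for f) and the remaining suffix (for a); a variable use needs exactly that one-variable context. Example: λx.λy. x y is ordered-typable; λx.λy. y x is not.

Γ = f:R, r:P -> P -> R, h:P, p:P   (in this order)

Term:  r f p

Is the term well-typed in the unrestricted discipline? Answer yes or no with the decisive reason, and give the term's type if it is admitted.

no — not simply typable
use counts: f: 1×, r: 1×, h: 0×, p: 1×
left-to-right use order: r, f, p
typing: ill-typed: an application expects P but receives R
per-discipline verdicts: ordered ✗ | linear ✗ | affine ✗ | relevant ✗ | unrestricted ✗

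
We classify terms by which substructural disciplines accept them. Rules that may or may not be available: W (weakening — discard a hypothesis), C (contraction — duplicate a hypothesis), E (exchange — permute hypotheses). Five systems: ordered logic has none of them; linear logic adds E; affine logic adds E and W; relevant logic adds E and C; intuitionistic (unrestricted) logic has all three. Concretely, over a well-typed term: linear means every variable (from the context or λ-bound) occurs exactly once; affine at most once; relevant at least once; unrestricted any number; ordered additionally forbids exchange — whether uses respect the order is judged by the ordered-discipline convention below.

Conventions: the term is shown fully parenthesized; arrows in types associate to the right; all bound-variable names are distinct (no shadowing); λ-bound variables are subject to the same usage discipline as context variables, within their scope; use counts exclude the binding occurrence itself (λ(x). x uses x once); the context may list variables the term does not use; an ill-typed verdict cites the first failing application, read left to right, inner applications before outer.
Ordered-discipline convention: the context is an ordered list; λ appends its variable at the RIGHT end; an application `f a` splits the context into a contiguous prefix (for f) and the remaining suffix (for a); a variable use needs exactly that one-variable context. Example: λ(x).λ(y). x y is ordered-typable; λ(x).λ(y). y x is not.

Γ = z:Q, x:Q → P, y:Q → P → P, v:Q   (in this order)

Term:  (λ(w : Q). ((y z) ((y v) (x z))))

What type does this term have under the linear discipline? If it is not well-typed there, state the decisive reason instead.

not well-typed under linear — repeated use of z ×2, y ×2; w never used (weakening)
variable uses: z: 2; x: 1; y: 2; v: 1; w (bound): 0
left-to-right use order: y, z, y, v, x, z
typing: well-typed — term : Q → P
across the five disciplines: ordered ✗; linear ✗; affine ✗; relevant ✗; unrestricted ✓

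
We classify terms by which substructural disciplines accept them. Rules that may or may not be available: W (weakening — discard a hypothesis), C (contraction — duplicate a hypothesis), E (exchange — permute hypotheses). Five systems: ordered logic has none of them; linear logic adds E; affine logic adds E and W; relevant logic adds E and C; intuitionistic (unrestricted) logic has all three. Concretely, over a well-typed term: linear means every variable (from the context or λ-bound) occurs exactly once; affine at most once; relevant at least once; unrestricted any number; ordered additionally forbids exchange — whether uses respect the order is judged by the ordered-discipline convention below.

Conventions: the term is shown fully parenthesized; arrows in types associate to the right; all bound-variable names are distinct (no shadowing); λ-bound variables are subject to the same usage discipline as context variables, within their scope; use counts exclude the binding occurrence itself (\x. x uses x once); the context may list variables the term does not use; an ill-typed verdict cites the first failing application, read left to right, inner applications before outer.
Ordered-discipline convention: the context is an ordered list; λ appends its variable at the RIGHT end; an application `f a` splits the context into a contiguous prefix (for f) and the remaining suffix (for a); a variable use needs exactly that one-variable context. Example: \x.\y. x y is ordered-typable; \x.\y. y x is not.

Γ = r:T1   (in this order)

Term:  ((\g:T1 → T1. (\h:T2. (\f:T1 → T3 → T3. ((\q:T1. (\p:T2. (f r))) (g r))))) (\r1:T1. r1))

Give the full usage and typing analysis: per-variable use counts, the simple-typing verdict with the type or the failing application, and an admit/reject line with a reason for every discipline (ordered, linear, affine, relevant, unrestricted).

variable uses: r: 2×; g [bound]: 1×; h [bound]: 0×; f [bound]: 1×; q [bound]: 0×; p [bound]: 0×; r1 [bound]: 1×
order of uses: f, r, g, r, r1
typing: well-typed — term : T2 → (T1 → T3 → T3) → T2 → T3 → T3
ordered ✗ (r ×2 used more than once (contraction); needs weakening: h, q, p unused)
linear ✗ (r ×2 used more than once (contraction); needs weakening: h, q, p unused)
affine ✗ (r ×2 used more than once (contraction))
relevant ✗ (needs weakening: h, q, p unused)
unrestricted ✓ (simply typable at T2 → (T1 → T3 → T3) → T2 → T3 → T3; W, C, E all held)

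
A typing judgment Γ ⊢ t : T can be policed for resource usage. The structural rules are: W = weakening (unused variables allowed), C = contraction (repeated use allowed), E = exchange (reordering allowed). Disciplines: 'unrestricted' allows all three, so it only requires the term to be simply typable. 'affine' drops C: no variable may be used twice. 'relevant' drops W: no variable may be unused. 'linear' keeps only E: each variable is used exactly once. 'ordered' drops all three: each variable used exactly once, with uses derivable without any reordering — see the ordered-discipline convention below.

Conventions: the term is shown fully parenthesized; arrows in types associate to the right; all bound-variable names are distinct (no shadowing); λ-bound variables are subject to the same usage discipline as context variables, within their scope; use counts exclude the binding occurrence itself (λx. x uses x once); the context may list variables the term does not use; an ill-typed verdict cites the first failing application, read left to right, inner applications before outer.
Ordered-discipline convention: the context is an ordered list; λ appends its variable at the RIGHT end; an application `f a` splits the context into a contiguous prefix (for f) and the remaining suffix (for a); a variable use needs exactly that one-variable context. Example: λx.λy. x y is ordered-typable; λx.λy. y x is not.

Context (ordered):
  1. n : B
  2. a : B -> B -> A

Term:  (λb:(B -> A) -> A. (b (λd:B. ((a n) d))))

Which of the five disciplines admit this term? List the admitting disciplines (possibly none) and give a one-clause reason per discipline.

admitted by: linear, affine, relevant, unrestricted
use counts: n: 1×; a: 1×; b (λ-bound): 1×; d (λ-bound): 1×
use order (left to right): b, a, n, d
typing: the term checks, with type ((B -> A) -> A) -> A
ordered: ✗, needs exchange: uses follow b, a, n, d
linear: ✓, exactly-once usage across n, a, b, d
affine: ✓, no duplicate uses among n, a, b, d
relevant: ✓, at least one use each (n, a, b, d)
unrestricted: ✓, type-checks (((B -> A) -> A) -> A) and nothing is barred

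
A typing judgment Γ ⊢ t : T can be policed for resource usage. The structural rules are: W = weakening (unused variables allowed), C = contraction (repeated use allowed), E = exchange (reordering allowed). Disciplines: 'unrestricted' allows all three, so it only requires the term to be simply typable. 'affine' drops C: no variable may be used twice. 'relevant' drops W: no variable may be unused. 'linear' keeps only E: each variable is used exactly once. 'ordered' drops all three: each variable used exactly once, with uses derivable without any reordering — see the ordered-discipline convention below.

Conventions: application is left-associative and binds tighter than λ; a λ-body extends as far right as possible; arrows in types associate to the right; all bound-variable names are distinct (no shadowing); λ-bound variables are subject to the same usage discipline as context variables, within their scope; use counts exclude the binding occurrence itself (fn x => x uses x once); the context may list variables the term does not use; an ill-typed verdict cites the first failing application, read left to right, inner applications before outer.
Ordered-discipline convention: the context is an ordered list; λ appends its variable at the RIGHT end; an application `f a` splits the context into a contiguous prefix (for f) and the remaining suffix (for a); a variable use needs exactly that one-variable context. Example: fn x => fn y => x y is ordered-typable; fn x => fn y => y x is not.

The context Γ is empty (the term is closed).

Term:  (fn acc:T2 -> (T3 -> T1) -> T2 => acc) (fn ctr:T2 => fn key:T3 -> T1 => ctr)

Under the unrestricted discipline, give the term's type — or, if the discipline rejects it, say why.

term : T2 -> (T3 -> T1) -> T2
usage: acc (λ-bound): 1, ctr (λ-bound): 1, key (λ-bound): 0
use order (left to right): acc, ctr
typing: well-typed — term : T2 -> (T3 -> T1) -> T2
per-discipline verdicts: ordered ✗; linear ✗; affine ✓; relevant ✗; unrestricted ✓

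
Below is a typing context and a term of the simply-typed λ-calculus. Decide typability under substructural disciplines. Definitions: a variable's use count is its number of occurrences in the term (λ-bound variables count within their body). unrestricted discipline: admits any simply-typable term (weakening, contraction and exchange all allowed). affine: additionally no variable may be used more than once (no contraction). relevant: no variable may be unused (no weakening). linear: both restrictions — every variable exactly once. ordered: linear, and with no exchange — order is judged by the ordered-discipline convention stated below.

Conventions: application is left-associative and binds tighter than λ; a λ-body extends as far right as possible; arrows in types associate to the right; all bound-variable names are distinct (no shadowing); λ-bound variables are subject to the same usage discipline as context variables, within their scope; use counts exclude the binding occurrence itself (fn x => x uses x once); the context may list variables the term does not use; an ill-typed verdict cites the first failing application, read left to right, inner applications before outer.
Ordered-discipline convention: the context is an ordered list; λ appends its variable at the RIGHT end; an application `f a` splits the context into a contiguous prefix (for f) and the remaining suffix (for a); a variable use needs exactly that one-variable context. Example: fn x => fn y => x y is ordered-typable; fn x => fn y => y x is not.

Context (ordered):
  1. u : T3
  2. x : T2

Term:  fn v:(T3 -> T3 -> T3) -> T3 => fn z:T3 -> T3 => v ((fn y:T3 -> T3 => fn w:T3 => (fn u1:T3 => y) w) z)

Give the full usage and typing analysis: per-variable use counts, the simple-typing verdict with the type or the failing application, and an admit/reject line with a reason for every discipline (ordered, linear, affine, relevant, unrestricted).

use counts: u ×0, x ×0, v (λ-bound) ×1, z (λ-bound) ×1, y (λ-bound) ×1, w (λ-bound) ×1, u1 (λ-bound) ×0
left-to-right use order: v, y, w, z
typing: well-typed — term : ((T3 -> T3 -> T3) -> T3) -> (T3 -> T3) -> T3
ordered: ✗, needs weakening: u, x, u1 unused
linear: ✗, needs weakening: u, x, u1 unused
affine: ✓, u, x, v, z, y, w, u1: no repeats, contraction unneeded
relevant: ✗, needs weakening: u, x, u1 unused
unrestricted: ✓, type-checks (((T3 -> T3 -> T3) -> T3) -> (T3 -> T3) -> T3) and nothing is barred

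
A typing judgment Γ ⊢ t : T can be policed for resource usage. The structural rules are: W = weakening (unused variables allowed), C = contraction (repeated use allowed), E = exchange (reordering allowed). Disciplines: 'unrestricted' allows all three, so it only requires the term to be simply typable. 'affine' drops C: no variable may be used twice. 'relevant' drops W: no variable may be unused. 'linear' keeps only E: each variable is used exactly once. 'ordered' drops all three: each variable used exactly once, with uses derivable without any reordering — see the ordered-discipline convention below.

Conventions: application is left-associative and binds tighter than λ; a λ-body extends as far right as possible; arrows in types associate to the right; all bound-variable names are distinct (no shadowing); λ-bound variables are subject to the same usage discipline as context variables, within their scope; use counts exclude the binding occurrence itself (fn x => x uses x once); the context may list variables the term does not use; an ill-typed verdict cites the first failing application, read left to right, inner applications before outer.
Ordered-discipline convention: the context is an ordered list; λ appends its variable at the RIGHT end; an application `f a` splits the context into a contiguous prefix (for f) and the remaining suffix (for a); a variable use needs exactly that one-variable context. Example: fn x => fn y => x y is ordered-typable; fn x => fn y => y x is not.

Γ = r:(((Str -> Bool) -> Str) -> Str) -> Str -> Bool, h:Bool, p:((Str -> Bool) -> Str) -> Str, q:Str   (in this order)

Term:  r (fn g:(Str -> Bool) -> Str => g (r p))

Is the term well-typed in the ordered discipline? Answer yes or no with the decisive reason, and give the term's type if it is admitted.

no — needs contraction — r ×2; needs weakening: h, q unused
counts: r: 2×; h: 0×; p: 1×; q: 0×; g [bound]: 1×
uses in reading order: r, g, r, p
typing: well-typed — term : Str -> Bool
per-discipline verdicts: ordered ✗ · linear ✗ · affine ✗ · relevant ✗ · unrestricted ✓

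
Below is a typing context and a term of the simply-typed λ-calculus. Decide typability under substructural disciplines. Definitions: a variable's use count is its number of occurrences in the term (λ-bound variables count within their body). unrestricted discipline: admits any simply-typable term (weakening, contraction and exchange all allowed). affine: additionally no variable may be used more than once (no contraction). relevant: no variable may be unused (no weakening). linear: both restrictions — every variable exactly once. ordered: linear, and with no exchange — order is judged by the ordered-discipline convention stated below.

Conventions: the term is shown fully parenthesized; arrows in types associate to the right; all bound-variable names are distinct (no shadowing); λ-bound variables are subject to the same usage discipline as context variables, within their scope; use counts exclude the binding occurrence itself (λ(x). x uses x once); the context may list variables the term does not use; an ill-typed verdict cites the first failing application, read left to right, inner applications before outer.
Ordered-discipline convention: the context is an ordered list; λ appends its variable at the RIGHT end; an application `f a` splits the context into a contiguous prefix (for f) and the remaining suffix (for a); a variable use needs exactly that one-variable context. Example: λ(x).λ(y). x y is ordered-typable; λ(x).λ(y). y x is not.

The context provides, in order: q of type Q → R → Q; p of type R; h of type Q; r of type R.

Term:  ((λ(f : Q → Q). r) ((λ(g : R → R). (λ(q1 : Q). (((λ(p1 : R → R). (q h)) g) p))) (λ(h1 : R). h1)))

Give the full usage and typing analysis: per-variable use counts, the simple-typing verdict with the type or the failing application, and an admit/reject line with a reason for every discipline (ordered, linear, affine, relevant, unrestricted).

counts: q=1; p=1; h=1; r=1; f (λ-bound)=0; g (λ-bound)=1; q1 (λ-bound)=0; p1 (λ-bound)=0; h1 (λ-bound)=1
use order (left to right): r, q, h, g, p, h1
typing: the term checks, with type R
ordered: ✗, f, q1, p1 never used (weakening)
linear: ✗, f, q1, p1 never used (weakening)
affine: ✓, q, p, h, r, f, g, q1, p1, h1: no repeats, contraction unneeded
relevant: ✗, f, q1, p1 never used (weakening)
unrestricted: ✓, type-checks (R) and nothing is barred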